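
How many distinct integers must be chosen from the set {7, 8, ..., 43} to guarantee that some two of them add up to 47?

Two chosen integers sum to 47 exactly when both halves of some pair {x, 47−x} with 7 ≤ x ≤ 47−x ≤ 40 are chosen — 17 such pairs.
The remaining 3 elements (those with no distinct partner in range) can never complete a 47-sum, so the worst case takes all of them and one from each pair: 3 + 17 = 20.
The 21st integer has to be the second member of some pair, so 20 + 1 = 21.

21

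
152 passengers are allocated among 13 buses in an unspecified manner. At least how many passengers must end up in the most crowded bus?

12

Pigeonhole: the 13 buses are the holes and the 152 passengers are the pigeons.
If every bus held at most 11 passengers, the total would be at most 13 × 11 = 143, which is less than 152.
So some bus holds at least ⌈152/13⌉ = 12 passengers.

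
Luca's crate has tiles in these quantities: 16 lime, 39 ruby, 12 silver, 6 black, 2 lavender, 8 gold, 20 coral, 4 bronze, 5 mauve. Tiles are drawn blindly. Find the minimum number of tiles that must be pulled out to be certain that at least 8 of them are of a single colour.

By the pigeonhole principle, put each drawn tile into a box by colour. The largest draw with every box below 8 takes min(count, 7) from each colour; colours with fewer than 7 contribute all they have.
Σ min(cᵢ, 7) = 7 + 7 + 7 + 6 + 2 + 7 + 7 + 4 + 5 = 52.
Draw number 52 + 1 = 53 must push one box to 8.

53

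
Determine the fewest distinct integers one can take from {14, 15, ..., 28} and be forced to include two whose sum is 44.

Two chosen integers sum to 44 exactly when both halves of some pair {x, 44−x} with 16 ≤ x ≤ 44−x ≤ 28 are chosen — 6 such pairs.
The remaining 3 elements (those with no distinct partner in range) can never complete a 44-sum, so the worst case takes all of them and one from each pair: 3 + 6 = 9.
Pigeonhole: the 10th integer has to be the second member of some pair, so 9 + 1 = 10.

10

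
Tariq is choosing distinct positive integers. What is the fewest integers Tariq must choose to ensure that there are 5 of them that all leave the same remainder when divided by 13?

53

The 13 residue classes mod 13 are the pigeonholes.
With 52 integers one could put 4 in each residue class and have no class reach 5.
The 53rd integer pushes some class to 5, so 13·4 + 1 = 53.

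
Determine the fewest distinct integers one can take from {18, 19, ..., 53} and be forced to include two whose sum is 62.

A set avoiding the sum 62 can contain at most one of each pair {x, 62−x}, plus the 10 elements whose complement lies outside the range or equal to its own complement.
The integers 31, …, 53 (23 of them) are such a set: any two sum to at least 31+32 = 63 > 62.
Any 24th integer completes one of the 13 pairs, so 24 choices force a sum of 62.

24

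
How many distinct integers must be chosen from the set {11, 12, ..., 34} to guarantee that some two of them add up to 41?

Group the elements by complementary pair {x, 41−x}: {11,30}, {12,29}, {13,28}, …, giving 10 two-element pairs and 4 integers whose partner 41−x falls outside [11,34].
Treating each of those 14 groups as a pigeonhole, one can pick one integer per group — 14 integers — with no two summing to 41.
The 15th integer lands in an occupied pair, forcing a sum of 41.

15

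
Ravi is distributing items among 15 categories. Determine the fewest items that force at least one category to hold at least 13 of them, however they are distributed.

With 180 items one could put exactly 12 in each of the 15 categories, and no category would reach 13.
One more item must land in a category that already has 12, giving it 13.
So 15 × 12 + 1 = 181 items are required.

181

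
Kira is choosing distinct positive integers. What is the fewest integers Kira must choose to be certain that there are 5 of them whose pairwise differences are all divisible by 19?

77

Integers whose pairwise differences are multiples of 19 are exactly those sharing a remainder mod 19. The 19 residue classes mod 19 are the pigeonholes.
With 76 integers one could put 4 in each residue class and have no class reach 5.
The 77th integer pushes some class to 5, so 19·4 + 1 = 77.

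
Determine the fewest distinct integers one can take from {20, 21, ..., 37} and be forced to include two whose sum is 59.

Two chosen integers sum to 59 exactly when both halves of some pair {x, 59−x} with 22 ≤ x ≤ 59−x ≤ 37 are chosen — 8 such pairs.
The remaining 2 elements (those with no distinct partner in range) can never complete a 59-sum, so the worst case takes all of them and one from each pair: 2 + 8 = 10.
By pigeonhole, the 11th integer has to be the second member of some pair, so 10 + 1 = 11.

11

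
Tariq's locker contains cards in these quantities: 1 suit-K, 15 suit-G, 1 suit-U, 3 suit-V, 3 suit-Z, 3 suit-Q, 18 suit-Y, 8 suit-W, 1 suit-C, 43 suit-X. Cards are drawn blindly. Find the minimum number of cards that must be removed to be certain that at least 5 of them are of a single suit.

29

Put each drawn card into a box by suit. The largest draw with every box below 5 takes min(count, 4) from each suit; suits with fewer than 4 contribute all they have.
Σ min(cᵢ, 4) = 1 + 4 + 1 + 3 + 3 + 3 + 4 + 4 + 1 + 4 = 28.
Draw number 28 + 1 = 29 must push one box to 5.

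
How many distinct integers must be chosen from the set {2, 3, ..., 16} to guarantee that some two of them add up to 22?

11

Two chosen integers sum to 22 exactly when both halves of some pair {x, 22−x} with 6 ≤ x ≤ 22−x ≤ 16 are chosen — 5 such pairs.
The remaining 5 elements (those with no distinct partner in range) can never complete a 22-sum, so the worst case takes all of them and one from each pair: 5 + 5 = 10.
By the pigeonhole principle, the 11th integer has to be the second member of some pair, so 10 + 1 = 11.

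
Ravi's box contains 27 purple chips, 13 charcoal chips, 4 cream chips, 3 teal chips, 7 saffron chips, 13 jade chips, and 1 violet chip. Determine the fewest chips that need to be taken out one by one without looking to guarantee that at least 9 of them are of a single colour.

40

The 7 colours are the holes; the chips drawn are the pigeons.
To avoid 9 of any one colour, the worst case takes at most 8 of each colour, or every chip of a colour that has fewer than 8.
That gives 8 + 8 + 4 + 3 + 7 + 8 + 1 = 39 chips with no colour reaching 9.
The next chip forces some colour to 9, so 39 + 1 = 40.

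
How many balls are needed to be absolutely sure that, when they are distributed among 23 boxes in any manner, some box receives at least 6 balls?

116

With 115 balls one could put exactly 5 in each of the 23 boxes, and no box would reach 6.
By the pigeonhole principle, one more ball must land in a box that already has 5, giving it 6.
So 23 × 5 + 1 = 116 balls are required.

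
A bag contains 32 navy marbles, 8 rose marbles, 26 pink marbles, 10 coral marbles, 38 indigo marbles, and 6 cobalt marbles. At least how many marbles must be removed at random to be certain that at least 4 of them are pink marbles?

In the worst case for collecting pink marbles, every non-pink marble comes out first.
There are 32 + 8 + 10 + 38 + 6 = 94 non-pink marbles altogether.
After those, each further marble must be pink, so 94 + 4 = 98 draws guarantee 4 pink marbles.

98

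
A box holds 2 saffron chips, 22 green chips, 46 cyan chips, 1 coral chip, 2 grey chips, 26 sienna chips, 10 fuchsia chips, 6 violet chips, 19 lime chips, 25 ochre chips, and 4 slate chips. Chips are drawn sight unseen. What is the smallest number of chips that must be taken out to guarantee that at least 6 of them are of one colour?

By pigeonhole, the 11 colours are the holes; the chips drawn are the pigeons.
To avoid 6 of any one colour, the worst case takes at most 5 of each colour, or every chip of a colour that has fewer than 5.
That gives 2 + 5 + 5 + 1 + 2 + 5 + 5 + 5 + 5 + 5 + 4 = 44 chips with no colour reaching 6.
The next chip forces some colour to 6, so 44 + 1 = 45.

45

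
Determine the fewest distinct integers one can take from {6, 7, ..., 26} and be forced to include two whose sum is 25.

A set avoiding the sum 25 can contain at most one of each pair {x, 25−x}, plus the 7 elements whose complement lies outside the range.
The integers 13, …, 26 (14 of them) are such a set: any two sum to at least 13+14 = 27 > 25.
By the pigeonhole principle, any 15th integer completes one of the 7 pairs, so 15 choices force a sum of 25.

15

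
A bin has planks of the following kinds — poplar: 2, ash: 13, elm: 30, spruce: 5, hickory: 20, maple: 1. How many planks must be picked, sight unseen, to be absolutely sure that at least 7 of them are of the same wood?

27

An adversary could hand out at most 6 planks per wood (poplar, spruce, maple run out sooner): 2 + 6 + 6 + 5 + 6 + 1 = 26 planks and still no wood has 7.
One more plank lands in a wood already at 6, so 27 draws are enough and 26 are not.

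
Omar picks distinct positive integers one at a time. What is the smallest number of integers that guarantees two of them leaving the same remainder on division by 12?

13

By pigeonhole, the 12 residue classes mod 12 are the pigeonholes.
With 12 integers one could put 1 in each residue class and have no class reach 2.
The 13th integer pushes some class to 2, so 12·1 + 1 = 13.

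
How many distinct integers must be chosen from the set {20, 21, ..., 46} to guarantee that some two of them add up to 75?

19

A set avoiding the sum 75 can contain at most one of each pair {x, 75−x}, plus the 9 elements whose complement lies outside the range.
The integers 20, …, 37 (18 of them) are such a set: any two sum to at least 20+21 = 41 and at most 36+37 = 73 < 75.
Any 19th integer completes one of the 9 pairs, so 19 choices force a sum of 75.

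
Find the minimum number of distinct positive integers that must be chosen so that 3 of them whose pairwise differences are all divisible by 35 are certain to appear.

71

Integers whose pairwise differences are multiples of 35 are exactly those sharing a remainder mod 35. The 35 residue classes mod 35 are the pigeonholes.
With 70 integers one could put 2 in each residue class and have no class reach 3.
The 71st integer pushes some class to 3, so 35·2 + 1 = 71.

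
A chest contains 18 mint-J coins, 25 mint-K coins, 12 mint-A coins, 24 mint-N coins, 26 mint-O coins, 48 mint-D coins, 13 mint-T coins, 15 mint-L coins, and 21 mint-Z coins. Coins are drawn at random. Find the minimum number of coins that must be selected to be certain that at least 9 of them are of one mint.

The 9 mints are the holes; the coins drawn are the pigeons.
To avoid 9 of any one mint, the worst case takes at most 8 of each mint.
That gives 8 + 8 + 8 + 8 + 8 + 8 + 8 + 8 + 8 = 72 coins with no mint reaching 9.
The next coin forces some mint to 9, so 72 + 1 = 73.

73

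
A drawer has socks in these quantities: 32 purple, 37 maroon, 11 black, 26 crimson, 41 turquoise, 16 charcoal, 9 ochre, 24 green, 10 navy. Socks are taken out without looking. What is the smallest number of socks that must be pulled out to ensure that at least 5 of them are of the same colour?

Pigeonhole: put each drawn sock into a box by colour. The largest draw with every box below 5 takes min(count, 4) from each colour.
Σ min(cᵢ, 4) = 4 + 4 + 4 + 4 + 4 + 4 + 4 + 4 + 4 = 36.
Draw number 36 + 1 = 37 must push one box to 5.

37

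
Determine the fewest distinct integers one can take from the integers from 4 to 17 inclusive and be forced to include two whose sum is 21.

Group the elements by complementary pair {x, 21−x}: {4,17}, {5,16}, {6,15}, …, giving 7 two-element pairs.
Pigeonhole: treating each of those 7 groups as a pigeonhole, one can pick one integer per group — 7 integers — with no two summing to 21.
The 8th integer lands in an occupied pair, forcing a sum of 21.

8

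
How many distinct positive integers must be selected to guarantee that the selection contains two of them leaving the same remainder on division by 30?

By pigeonhole, the 30 residue classes mod 30 are the pigeonholes.
With 30 integers one could put 1 in each residue class and have no class reach 2.
The 31st integer pushes some class to 2, so 30·1 + 1 = 31.

31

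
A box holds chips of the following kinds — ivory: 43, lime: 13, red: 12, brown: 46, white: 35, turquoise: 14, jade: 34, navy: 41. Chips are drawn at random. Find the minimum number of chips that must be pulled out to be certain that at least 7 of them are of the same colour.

Put each drawn chip into a box by colour. The largest draw with every box below 7 takes min(count, 6) from each colour.
Σ min(cᵢ, 6) = 6 + 6 + 6 + 6 + 6 + 6 + 6 + 6 = 48.
Draw number 48 + 1 = 49 must push one box to 7.

49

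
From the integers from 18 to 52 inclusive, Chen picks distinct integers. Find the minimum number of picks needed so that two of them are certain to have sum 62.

A set avoiding the sum 62 can contain at most one of each pair {x, 62−x}, plus the 9 elements whose complement lies outside the range or equal to its own complement.
The integers 31, …, 52 (22 of them) are such a set: any two sum to at least 31+32 = 63 > 62.
By the pigeonhole principle, any 23rd integer completes one of the 13 pairs, so 23 choices force a sum of 62.

23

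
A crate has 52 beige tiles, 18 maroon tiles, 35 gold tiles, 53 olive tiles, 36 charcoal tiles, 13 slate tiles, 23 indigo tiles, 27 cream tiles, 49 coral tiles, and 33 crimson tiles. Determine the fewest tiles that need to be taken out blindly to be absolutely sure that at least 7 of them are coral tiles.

In the worst case for collecting coral tiles, every non-coral tile comes out first.
There are 52 + 18 + 35 + 53 + 36 + 13 + 23 + 27 + 33 = 290 non-coral tiles altogether.
After those, each further tile must be coral, so 290 + 7 = 297 draws guarantee 7 coral tiles.

297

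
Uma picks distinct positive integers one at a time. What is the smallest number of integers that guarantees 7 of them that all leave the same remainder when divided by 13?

79

Pigeonhole: the 13 residue classes mod 13 are the pigeonholes.
With 78 integers one could put 6 in each residue class and have no class reach 7.
The 79th integer pushes some class to 7, so 13·6 + 1 = 79.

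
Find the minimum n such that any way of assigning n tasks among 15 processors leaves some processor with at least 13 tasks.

With 180 tasks one could put exactly 12 in each of the 15 processors, and no processor would reach 13.
One more task must land in a processor that already has 12, giving it 13.
So 15 × 12 + 1 = 181 tasks are required.

181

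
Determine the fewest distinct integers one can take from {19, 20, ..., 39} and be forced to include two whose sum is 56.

13

Two chosen integers sum to 56 exactly when both halves of some pair {x, 56−x} with 19 ≤ x ≤ 56−x ≤ 37 are chosen — 9 such pairs.
The remaining 3 elements (those with no distinct partner in range) can never complete a 56-sum, so the worst case takes all of them and one from each pair: 3 + 9 = 12.
The 13th integer has to be the second member of some pair, so 12 + 1 = 13.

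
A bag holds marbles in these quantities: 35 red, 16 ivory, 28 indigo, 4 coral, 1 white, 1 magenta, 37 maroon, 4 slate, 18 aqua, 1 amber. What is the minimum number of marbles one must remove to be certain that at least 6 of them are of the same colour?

37

Put each drawn marble into a box by colour. The largest draw with every box below 6 takes min(count, 5) from each colour; colours with fewer than 5 contribute all they have.
Σ min(cᵢ, 5) = 5 + 5 + 5 + 4 + 1 + 1 + 5 + 4 + 5 + 1 = 36.
Draw number 36 + 1 = 37 must push one box to 6.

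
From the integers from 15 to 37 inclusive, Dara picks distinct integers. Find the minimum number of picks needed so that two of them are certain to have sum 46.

Two chosen integers sum to 46 exactly when both halves of some pair {x, 46−x} with 15 ≤ x ≤ 46−x ≤ 31 are chosen — 8 such pairs.
The remaining 7 elements (those with no distinct partner in range) can never complete a 46-sum, so the worst case takes all of them and one from each pair: 7 + 8 = 15.
Pigeonhole: the 16th integer has to be the second member of some pair, so 15 + 1 = 16.

16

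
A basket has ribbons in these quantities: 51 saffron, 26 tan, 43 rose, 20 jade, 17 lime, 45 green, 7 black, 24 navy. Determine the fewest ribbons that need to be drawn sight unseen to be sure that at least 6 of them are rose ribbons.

196

In the worst case for collecting rose ribbons, every non-rose ribbon comes out first.
There are 51 + 26 + 20 + 17 + 45 + 7 + 24 = 190 non-rose ribbons altogether.
After those, each further ribbon must be rose, so 190 + 6 = 196 draws guarantee 6 rose ribbons.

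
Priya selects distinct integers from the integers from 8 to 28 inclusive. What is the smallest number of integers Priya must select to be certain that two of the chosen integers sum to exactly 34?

13

Group the elements by complementary pair {x, 34−x}: {8,26}, {9,25}, {10,24}, …, giving 9 two-element pairs, the single value 17 (it cannot pair with itself since the integers are distinct), and 2 integers whose partner 34−x falls outside [8,28].
Pigeonhole: treating each of those 12 groups as a pigeonhole, one can pick one integer per group — 12 integers — with no two summing to 34.
The 13th integer lands in an occupied pair, forcing a sum of 34.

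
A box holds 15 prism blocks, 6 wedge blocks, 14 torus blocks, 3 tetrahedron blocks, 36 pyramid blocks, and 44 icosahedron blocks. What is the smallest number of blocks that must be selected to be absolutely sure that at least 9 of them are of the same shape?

42

An adversary could hand out at most 8 blocks per shape (wedge, tetrahedron run out sooner): 8 + 6 + 8 + 3 + 8 + 8 = 41 blocks and still no shape has 9.
By pigeonhole, one more block lands in a shape already at 8, so 42 draws are enough and 41 are not.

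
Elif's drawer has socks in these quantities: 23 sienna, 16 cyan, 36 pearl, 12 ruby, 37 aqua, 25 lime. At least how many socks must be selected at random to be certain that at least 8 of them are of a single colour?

43

An adversary could hand out at most 7 socks per colour: 7 + 7 + 7 + 7 + 7 + 7 = 42 socks and still no colour has 8.
By pigeonhole, one more sock lands in a colour already at 7, so 43 draws are enough and 42 are not.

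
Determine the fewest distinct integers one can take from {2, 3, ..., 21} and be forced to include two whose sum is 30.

15

Group the elements by complementary pair {x, 30−x}: {9,21}, {10,20}, {11,19}, …, giving 6 two-element pairs; the single value 15 (it cannot pair with itself since the integers are distinct); and 7 integers whose partner 30−x falls outside [2,21].
Pigeonhole: treating each of those 14 groups as a pigeonhole, one can pick one integer per group — 14 integers — with no two summing to 30.
The 15th integer lands in an occupied pair, forcing a sum of 30.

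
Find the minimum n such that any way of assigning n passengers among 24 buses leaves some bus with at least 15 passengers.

With 336 passengers one could put exactly 14 in each of the 24 buses, and no bus would reach 15.
Pigeonhole: one more passenger must land in a bus that already has 14, giving it 15.
So 24 × 14 + 1 = 337 passengers are required.

337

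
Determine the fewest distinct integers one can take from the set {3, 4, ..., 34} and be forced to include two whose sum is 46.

Group the elements by complementary pair {x, 46−x}: {12,34}, {13,33}, {14,32}, …, giving 11 two-element pairs, the single value 23 (it cannot pair with itself since the integers are distinct), and 9 integers whose partner 46−x falls outside [3,34].
Treating each of those 21 groups as a pigeonhole, one can pick one integer per group — 21 integers — with no two summing to 46.
The 22nd integer lands in an occupied pair, forcing a sum of 46.

22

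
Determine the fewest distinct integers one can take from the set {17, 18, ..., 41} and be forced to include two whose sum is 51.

Two chosen integers sum to 51 exactly when both halves of some pair {x, 51−x} with 17 ≤ x ≤ 51−x ≤ 34 are chosen — 9 such pairs.
The remaining 7 elements (those with no distinct partner in range) can never complete a 51-sum, so the worst case takes all of them and one from each pair: 7 + 9 = 16.
The 17th integer has to be the second member of some pair, so 16 + 1 = 17.

17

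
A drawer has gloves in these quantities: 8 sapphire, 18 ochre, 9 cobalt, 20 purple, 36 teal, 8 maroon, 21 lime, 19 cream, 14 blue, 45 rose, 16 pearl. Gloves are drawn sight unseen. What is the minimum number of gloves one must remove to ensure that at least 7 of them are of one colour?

67

Put each drawn glove into a box by colour. The largest draw with every box below 7 takes min(count, 6) from each colour.
Σ min(cᵢ, 6) = 6 + 6 + 6 + 6 + 6 + 6 + 6 + 6 + 6 + 6 + 6 = 66.
Draw number 66 + 1 = 67 must push one box to 7.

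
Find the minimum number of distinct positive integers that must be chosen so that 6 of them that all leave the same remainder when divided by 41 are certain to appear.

By the pigeonhole principle, the 41 residue classes mod 41 are the pigeonholes.
With 205 integers one could put 5 in each residue class and have no class reach 6.
The 206th integer pushes some class to 6, so 41·5 + 1 = 206.

206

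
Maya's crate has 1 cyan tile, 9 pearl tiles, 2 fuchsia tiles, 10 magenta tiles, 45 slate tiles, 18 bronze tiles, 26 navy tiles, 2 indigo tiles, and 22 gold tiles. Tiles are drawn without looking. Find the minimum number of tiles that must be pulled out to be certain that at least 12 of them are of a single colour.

69

Put each drawn tile into a box by colour. The largest draw with every box below 12 takes min(count, 11) from each colour; colours with fewer than 11 contribute all they have.
Σ min(cᵢ, 11) = 1 + 9 + 2 + 10 + 11 + 11 + 11 + 2 + 11 = 68.
Draw number 68 + 1 = 69 must push one box to 12.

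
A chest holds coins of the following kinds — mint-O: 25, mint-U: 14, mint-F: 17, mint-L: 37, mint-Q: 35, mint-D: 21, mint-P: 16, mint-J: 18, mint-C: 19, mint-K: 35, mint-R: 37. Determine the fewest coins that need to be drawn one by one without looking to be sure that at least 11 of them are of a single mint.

By the pigeonhole principle, the 11 mints are the holes; the coins drawn are the pigeons.
To avoid 11 of any one mint, the worst case takes at most 10 of each mint.
That gives 10 + 10 + 10 + 10 + 10 + 10 + 10 + 10 + 10 + 10 + 10 = 110 coins with no mint reaching 11.
The next coin forces some mint to 11, so 110 + 1 = 111.

111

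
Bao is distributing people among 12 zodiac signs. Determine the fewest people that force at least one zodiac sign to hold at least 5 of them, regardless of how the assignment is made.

49

With 48 people one could put exactly 4 in each of the 12 zodiac signs, and no zodiac sign would reach 5.
By pigeonhole, one more person must land in a zodiac sign that already has 4, giving it 5.
So 12 × 4 + 1 = 49 people are required.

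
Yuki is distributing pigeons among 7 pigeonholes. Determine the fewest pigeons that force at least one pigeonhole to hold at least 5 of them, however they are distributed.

29

With 28 pigeons one could put exactly 4 in each of the 7 pigeonholes, and no pigeonhole would reach 5.
By pigeonhole, one more pigeon must land in a pigeonhole that already has 4, giving it 5.
So 7 × 4 + 1 = 29 pigeons are required.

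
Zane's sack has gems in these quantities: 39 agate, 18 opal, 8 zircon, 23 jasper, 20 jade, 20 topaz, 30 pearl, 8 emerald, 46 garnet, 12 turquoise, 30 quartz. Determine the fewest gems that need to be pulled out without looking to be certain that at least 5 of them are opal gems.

In the worst case for collecting opal gems, every non-opal gem comes out first.
There are 39 + 8 + 23 + 20 + 20 + 30 + 8 + 46 + 12 + 30 = 236 non-opal gems altogether.
After those, each further gem must be opal, so 236 + 5 = 241 draws guarantee 5 opal gems.

241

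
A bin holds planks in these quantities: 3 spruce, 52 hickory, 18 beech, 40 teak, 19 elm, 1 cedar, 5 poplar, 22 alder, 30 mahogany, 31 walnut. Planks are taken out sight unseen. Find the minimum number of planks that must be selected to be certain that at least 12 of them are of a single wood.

87

An adversary could hand out at most 11 planks per wood (spruce, cedar, poplar run out sooner): 3 + 11 + 11 + 11 + 11 + 1 + 5 + 11 + 11 + 11 = 86 planks and still no wood has 12.
By pigeonhole, one more plank lands in a wood already at 11, so 87 draws are enough and 86 are not.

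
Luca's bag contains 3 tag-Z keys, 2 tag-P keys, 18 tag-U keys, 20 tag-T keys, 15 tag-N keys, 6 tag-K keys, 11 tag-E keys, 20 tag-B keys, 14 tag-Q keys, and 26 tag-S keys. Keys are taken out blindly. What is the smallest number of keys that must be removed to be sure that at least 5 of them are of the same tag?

38

An adversary could hand out at most 4 keys per tag (tag-Z, tag-P run out sooner): 3 + 2 + 4 + 4 + 4 + 4 + 4 + 4 + 4 + 4 = 37 keys and still no tag has 5.
By the pigeonhole principle, one more key lands in a tag already at 4, so 38 draws are enough and 37 are not.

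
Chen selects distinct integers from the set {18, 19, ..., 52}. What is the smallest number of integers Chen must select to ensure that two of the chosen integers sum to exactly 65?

21

Group the elements by complementary pair {x, 65−x}: {18,47}, {19,46}, {20,45}, …, giving 15 two-element pairs and 5 integers whose partner 65−x falls outside [18,52].
Treating each of those 20 groups as a pigeonhole, one can pick one integer per group — 20 integers — with no two summing to 65.
The 21st integer lands in an occupied pair, forcing a sum of 65.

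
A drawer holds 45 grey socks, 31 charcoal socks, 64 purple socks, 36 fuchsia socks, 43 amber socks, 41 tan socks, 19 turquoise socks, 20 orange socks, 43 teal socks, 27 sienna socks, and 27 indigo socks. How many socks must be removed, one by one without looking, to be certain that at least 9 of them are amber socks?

362

In the worst case for collecting amber socks, every non-amber sock comes out first.
There are 45 + 31 + 64 + 36 + 41 + 19 + 20 + 43 + 27 + 27 = 353 non-amber socks altogether.
After those, each further sock must be amber, so 353 + 9 = 362 draws guarantee 9 amber socks.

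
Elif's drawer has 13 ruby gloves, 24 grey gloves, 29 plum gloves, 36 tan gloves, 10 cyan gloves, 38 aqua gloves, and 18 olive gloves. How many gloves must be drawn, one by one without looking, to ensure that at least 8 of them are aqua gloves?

In the worst case for collecting aqua gloves, every non-aqua glove comes out first.
There are 13 + 24 + 29 + 36 + 10 + 18 = 130 non-aqua gloves altogether.
After those, each further glove must be aqua, so 130 + 8 = 138 draws guarantee 8 aqua gloves.

138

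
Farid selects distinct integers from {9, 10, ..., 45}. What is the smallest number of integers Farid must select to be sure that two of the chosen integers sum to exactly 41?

Two chosen integers sum to 41 exactly when both halves of some pair {x, 41−x} with 9 ≤ x ≤ 41−x ≤ 32 are chosen — 12 such pairs.
The remaining 13 elements (those with no distinct partner in range) can never complete a 41-sum, so the worst case takes all of them and one from each pair: 13 + 12 = 25.
The 26th integer has to be the second member of some pair, so 25 + 1 = 26.

26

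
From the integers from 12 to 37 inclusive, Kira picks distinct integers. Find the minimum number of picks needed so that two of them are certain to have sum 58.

Two chosen integers sum to 58 exactly when both halves of some pair {x, 58−x} with 21 ≤ x ≤ 58−x ≤ 37 are chosen — 8 such pairs.
The remaining 10 elements (those with no distinct partner in range) can never complete a 58-sum, so the worst case takes all of them and one from each pair: 10 + 8 = 18.
By the pigeonhole principle, the 19th integer has to be the second member of some pair, so 18 + 1 = 19.

19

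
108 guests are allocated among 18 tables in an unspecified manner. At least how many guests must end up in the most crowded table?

By pigeonhole, the 18 tables are the holes and the 108 guests are the pigeons.
If every table held at most 5 guests, the total would be at most 18 × 5 = 90, which is less than 108.
So some table holds at least ⌈108/18⌉ = 6 guests.

6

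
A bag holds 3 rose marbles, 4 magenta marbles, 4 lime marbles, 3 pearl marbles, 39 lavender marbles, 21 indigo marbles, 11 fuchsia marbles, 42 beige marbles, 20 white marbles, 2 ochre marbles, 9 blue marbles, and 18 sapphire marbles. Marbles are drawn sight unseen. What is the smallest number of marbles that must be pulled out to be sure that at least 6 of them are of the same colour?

52

The 12 colours are the holes; the marbles drawn are the pigeons.
To avoid 6 of any one colour, the worst case takes at most 5 of each colour, or every marble of a colour that has fewer than 5.
That gives 3 + 4 + 4 + 3 + 5 + 5 + 5 + 5 + 5 + 2 + 5 + 5 = 51 marbles with no colour reaching 6.
The next marble forces some colour to 6, so 51 + 1 = 52.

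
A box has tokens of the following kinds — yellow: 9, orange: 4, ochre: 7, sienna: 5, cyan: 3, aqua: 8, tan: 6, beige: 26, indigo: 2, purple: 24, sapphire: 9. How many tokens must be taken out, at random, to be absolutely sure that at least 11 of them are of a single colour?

An adversary could hand out at most 10 tokens per colour (9 colours run out sooner): 9 + 4 + 7 + 5 + 3 + 8 + 6 + 10 + 2 + 10 + 9 = 73 tokens and still no colour has 11.
One more token lands in a colour already at 10, so 74 draws are enough and 73 are not.

74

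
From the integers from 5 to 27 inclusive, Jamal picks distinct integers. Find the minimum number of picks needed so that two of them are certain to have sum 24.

Two chosen integers sum to 24 exactly when both halves of some pair {x, 24−x} with 5 ≤ x ≤ 24−x ≤ 19 are chosen — 7 such pairs.
The remaining 9 elements (those with no distinct partner in range) can never complete a 24-sum, so the worst case takes all of them and one from each pair: 9 + 7 = 16.
The 17th integer has to be the second member of some pair, so 16 + 1 = 17.

17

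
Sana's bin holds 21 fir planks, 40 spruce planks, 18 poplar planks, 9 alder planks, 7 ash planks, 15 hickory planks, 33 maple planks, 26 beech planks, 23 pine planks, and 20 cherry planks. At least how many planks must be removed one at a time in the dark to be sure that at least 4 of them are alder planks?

207

In the worst case for collecting alder planks, every non-alder plank comes out first.
There are 21 + 40 + 18 + 7 + 15 + 33 + 26 + 23 + 20 = 203 non-alder planks altogether.
After those, each further plank must be alder, so 203 + 4 = 207 draws guarantee 4 alder planks.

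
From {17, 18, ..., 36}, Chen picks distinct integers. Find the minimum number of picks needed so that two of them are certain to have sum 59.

Group the elements by complementary pair {x, 59−x}: {23,36}, {24,35}, {25,34}, …, giving 7 two-element pairs and 6 integers whose partner 59−x falls outside [17,36].
Pigeonhole: treating each of those 13 groups as a pigeonhole, one can pick one integer per group — 13 integers — with no two summing to 59.
The 14th integer lands in an occupied pair, forcing a sum of 59.

14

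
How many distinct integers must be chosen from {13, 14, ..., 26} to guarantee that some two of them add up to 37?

Two chosen integers sum to 37 exactly when both halves of some pair {x, 37−x} with 13 ≤ x ≤ 37−x ≤ 24 are chosen — 6 such pairs.
The remaining 2 elements (those with no distinct partner in range) can never complete a 37-sum, so the worst case takes all of them and one from each pair: 2 + 6 = 8.
Pigeonhole: the 9th integer has to be the second member of some pair, so 8 + 1 = 9.

9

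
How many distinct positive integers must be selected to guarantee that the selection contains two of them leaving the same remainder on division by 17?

18

The 17 residue classes mod 17 are the pigeonholes.
With 17 integers one could put 1 in each residue class and have no class reach 2.
The 18th integer pushes some class to 2, so 17·1 + 1 = 18.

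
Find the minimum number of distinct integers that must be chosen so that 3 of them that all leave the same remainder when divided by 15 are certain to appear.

By the pigeonhole principle, the 15 residue classes mod 15 are the pigeonholes.
With 30 integers one could put 2 in each residue class and have no class reach 3.
The 31st integer pushes some class to 3, so 15·2 + 1 = 31.

31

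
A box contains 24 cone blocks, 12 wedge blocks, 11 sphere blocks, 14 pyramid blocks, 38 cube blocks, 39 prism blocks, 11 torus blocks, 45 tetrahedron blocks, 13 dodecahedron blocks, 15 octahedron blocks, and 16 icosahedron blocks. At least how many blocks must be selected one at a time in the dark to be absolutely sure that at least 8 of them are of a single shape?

78

Put each drawn block into a box by shape. The largest draw with every box below 8 takes min(count, 7) from each shape.
Σ min(cᵢ, 7) = 7 + 7 + 7 + 7 + 7 + 7 + 7 + 7 + 7 + 7 + 7 = 77.
Draw number 77 + 1 = 78 must push one box to 8.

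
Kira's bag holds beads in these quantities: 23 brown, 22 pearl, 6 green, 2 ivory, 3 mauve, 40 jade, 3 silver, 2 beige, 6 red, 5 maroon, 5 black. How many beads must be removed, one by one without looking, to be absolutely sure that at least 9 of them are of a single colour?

An adversary could hand out at most 8 beads per colour (8 colours run out sooner): 8 + 8 + 6 + 2 + 3 + 8 + 3 + 2 + 6 + 5 + 5 = 56 beads and still no colour has 9.
One more bead lands in a colour already at 8, so 57 draws are enough and 56 are not.

57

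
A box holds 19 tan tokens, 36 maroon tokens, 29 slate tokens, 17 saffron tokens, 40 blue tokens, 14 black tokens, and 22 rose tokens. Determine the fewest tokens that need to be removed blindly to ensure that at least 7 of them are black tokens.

In the worst case for collecting black tokens, every non-black token comes out first.
There are 19 + 36 + 29 + 17 + 40 + 22 = 163 non-black tokens altogether.
After those, each further token must be black, so 163 + 7 = 170 draws guarantee 7 black tokens.

170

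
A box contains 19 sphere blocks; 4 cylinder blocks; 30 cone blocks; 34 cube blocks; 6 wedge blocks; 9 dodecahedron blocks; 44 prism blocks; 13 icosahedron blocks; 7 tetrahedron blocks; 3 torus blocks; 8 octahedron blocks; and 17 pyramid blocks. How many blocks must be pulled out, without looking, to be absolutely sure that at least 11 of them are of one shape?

By the pigeonhole principle, the 12 shapes are the holes; the blocks drawn are the pigeons.
To avoid 11 of any one shape, the worst case takes at most 10 of each shape, or every block of a shape that has fewer than 10.
That gives 10 + 4 + 10 + 10 + 6 + 9 + 10 + 10 + 7 + 3 + 8 + 10 = 97 blocks with no shape reaching 11.
The next block forces some shape to 11, so 97 + 1 = 98.

98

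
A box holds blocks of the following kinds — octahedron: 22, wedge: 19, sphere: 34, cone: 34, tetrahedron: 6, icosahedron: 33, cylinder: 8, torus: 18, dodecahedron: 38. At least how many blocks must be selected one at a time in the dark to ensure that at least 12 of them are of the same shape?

92

The 9 shapes are the holes; the blocks drawn are the pigeons.
To avoid 12 of any one shape, the worst case takes at most 11 of each shape, or every block of a shape that has fewer than 11.
That gives 11 + 11 + 11 + 11 + 6 + 11 + 8 + 11 + 11 = 91 blocks with no shape reaching 12.
The next block forces some shape to 12, so 91 + 1 = 92.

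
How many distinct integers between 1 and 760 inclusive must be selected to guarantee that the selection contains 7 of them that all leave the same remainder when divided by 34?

205

Pigeonhole: the 34 residue classes mod 34 are the pigeonholes.
With 204 integers one could put 6 in each residue class and have no class reach 7.
The 205th integer pushes some class to 7, so 34·6 + 1 = 205.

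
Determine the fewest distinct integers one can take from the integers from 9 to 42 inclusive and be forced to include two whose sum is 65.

A set avoiding the sum 65 can contain at most one of each pair {x, 65−x}, plus the 14 elements whose complement lies outside the range.
The integers 9, …, 32 (24 of them) are such a set: any two sum to at least 9+10 = 19 and at most 31+32 = 63 < 65.
By pigeonhole, any 25th integer completes one of the 10 pairs, so 25 choices force a sum of 65.

25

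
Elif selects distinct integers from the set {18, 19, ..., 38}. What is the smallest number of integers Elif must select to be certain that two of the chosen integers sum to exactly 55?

Two chosen integers sum to 55 exactly when both halves of some pair {x, 55−x} with 18 ≤ x ≤ 55−x ≤ 37 are chosen — 10 such pairs.
The remaining 1 element (those with no distinct partner in range) can never complete a 55-sum, so the worst case takes all of them and one from each pair: 1 + 10 = 11.
By pigeonhole, the 12th integer has to be the second member of some pair, so 11 + 1 = 12.

12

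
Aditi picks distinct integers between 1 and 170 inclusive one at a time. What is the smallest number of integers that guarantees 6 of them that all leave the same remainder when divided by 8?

By pigeonhole, the 8 residue classes mod 8 are the pigeonholes.
With 40 integers one could put 5 in each residue class and have no class reach 6.
The 41st integer pushes some class to 6, so 8·5 + 1 = 41.

41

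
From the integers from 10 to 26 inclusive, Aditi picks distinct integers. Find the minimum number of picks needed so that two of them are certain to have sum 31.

Two chosen integers sum to 31 exactly when both halves of some pair {x, 31−x} with 10 ≤ x ≤ 31−x ≤ 21 are chosen — 6 such pairs.
The remaining 5 elements (those with no distinct partner in range) can never complete a 31-sum, so the worst case takes all of them and one from each pair: 5 + 6 = 11.
By pigeonhole, the 12th integer has to be the second member of some pair, so 11 + 1 = 12.

12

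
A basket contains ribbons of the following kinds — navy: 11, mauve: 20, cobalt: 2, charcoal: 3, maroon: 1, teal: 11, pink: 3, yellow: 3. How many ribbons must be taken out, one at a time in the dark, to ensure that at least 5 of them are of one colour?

By pigeonhole, the 8 colours are the holes; the ribbons drawn are the pigeons.
To avoid 5 of any one colour, the worst case takes at most 4 of each colour, or every ribbon of a colour that has fewer than 4.
That gives 4 + 4 + 2 + 3 + 1 + 4 + 3 + 3 = 24 ribbons with no colour reaching 5.
The next ribbon forces some colour to 5, so 24 + 1 = 25.

25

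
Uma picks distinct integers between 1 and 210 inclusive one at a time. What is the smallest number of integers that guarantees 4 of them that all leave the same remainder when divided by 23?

70

By pigeonhole, the 23 residue classes mod 23 are the pigeonholes.
With 69 integers one could put 3 in each residue class and have no class reach 4.
The 70th integer pushes some class to 4, so 23·3 + 1 = 70.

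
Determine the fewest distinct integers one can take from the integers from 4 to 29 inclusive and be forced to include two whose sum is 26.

Two chosen integers sum to 26 exactly when both halves of some pair {x, 26−x} with 4 ≤ x ≤ 26−x ≤ 22 are chosen — 9 such pairs.
The remaining 8 elements (those with no distinct partner in range) can never complete a 26-sum, so the worst case takes all of them and one from each pair: 8 + 9 = 17.
Pigeonhole: the 18th integer has to be the second member of some pair, so 17 + 1 = 18.

18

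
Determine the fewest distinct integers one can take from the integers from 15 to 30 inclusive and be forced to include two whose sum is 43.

10

Two chosen integers sum to 43 exactly when both halves of some pair {x, 43−x} with 15 ≤ x ≤ 43−x ≤ 28 are chosen — 7 such pairs.
The remaining 2 elements (those with no distinct partner in range) can never complete a 43-sum, so the worst case takes all of them and one from each pair: 2 + 7 = 9.
The 10th integer has to be the second member of some pair, so 9 + 1 = 10.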